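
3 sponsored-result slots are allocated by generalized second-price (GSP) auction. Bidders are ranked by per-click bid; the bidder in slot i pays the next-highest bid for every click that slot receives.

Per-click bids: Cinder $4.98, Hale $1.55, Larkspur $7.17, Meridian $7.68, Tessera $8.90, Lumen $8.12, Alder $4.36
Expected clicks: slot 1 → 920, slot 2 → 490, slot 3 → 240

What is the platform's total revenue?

Per-click bids in order: $8.90 (Tessera) > $8.12 (Lumen) > $7.68 (Meridian) > $7.17 (Larkspur) > …
Slot 1: Tessera pays $8.12 × 920 = $7470.40
Slot 2: Lumen pays $7.68 × 490 = $3763.20
Slot 3: Meridian pays $7.17 × 240 = $1720.80
Total = $12954.40

Total revenue: $12954.40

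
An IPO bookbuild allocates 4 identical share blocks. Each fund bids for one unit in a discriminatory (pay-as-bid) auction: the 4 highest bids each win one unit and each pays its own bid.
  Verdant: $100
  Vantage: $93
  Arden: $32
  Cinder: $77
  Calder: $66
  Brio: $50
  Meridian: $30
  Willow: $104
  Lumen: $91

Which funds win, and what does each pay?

Bids ranked high→low: 104 (Willow), 100 (Verdant), 93 (Vantage), 91 (Lumen), 77 (Cinder), 66 (Calder), …
Winners (4 units): Willow, Verdant, Vantage, Lumen.
Each winner pays its own bid: Willow $104, Verdant $100, Vantage $93, Lumen $91.

Willow $104, Verdant $100, Vantage $93, Lumen $91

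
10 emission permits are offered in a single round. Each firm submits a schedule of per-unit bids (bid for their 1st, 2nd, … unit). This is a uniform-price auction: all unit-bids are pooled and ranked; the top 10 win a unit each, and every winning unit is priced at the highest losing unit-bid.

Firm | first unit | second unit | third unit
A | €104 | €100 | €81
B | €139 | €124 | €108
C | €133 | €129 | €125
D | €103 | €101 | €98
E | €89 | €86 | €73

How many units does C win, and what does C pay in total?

C: 3 units, pays €294

Merging the schedules and taking the best 10: 139 (B-1), 133 (C-1), 129 (C-2), 125 (C-3), 124 (B-2), 108 (B-3), 104 (A-1), 103 (D-1), 101 (D-2), 100 (A-2)
First bid not allocated: €98.
C wins 3 unit(s) at €98 each.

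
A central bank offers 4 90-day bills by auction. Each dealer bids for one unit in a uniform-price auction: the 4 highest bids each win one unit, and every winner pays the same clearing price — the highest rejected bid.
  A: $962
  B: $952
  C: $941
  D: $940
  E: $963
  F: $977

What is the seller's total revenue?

Sorting: 977 (F), 963 (E), 962 (A), 952 (B), 941 (C), 940 (D)
The 4 highest are F, E, A, B.
Clearing price = highest rejected bid = $941.
Total revenue = 4 × $941 = $3,764.

Total revenue: $3,764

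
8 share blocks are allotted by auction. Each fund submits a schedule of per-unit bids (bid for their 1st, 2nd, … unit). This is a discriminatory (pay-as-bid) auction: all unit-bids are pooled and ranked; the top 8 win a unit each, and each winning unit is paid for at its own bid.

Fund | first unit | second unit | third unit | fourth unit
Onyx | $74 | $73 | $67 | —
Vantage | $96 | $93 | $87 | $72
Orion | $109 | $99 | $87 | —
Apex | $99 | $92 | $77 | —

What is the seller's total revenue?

Total revenue: $762

Pooled unit-bids ranked (top 8): 109 (Orion-1), 99 (Orion-2), 99 (Apex-1), 96 (Vantage-1), 93 (Vantage-2), 92 (Apex-2), 87 (Vantage-3), 87 (Orion-3)
Next rejected bid: $77 (not a price — pay-as-bid).
Each winning unit pays its own bid.
Revenue = 109 + 99 + 99 + 96 + 93 + 92 + 87 + 87 = $762.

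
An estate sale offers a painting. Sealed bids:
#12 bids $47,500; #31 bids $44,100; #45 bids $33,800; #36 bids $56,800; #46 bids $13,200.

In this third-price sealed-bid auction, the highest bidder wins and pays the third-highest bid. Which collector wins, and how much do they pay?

Rule: the highest bidder wins and pays the third-highest bid.
Bids in order: 56,800 (#36) > 47,500 (#12) > 44,100 (#31) > 33,800 (#45) > 13,200 (#46)
#36 wins; payment is bid #3 in the ranking = $44,100.

#36 pays $44,100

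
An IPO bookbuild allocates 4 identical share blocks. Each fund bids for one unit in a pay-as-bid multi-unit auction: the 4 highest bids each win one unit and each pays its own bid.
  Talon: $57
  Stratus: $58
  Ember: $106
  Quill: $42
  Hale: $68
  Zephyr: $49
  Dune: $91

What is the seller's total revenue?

Total revenue: $323

Ordering the bids: 106 (Ember), 91 (Dune), 68 (Hale), 58 (Stratus), 57 (Talon), 49 (Zephyr), …
The 4 highest are Ember, Dune, Hale, Stratus.
Total revenue = 106 + 91 + 68 + 58 = $323.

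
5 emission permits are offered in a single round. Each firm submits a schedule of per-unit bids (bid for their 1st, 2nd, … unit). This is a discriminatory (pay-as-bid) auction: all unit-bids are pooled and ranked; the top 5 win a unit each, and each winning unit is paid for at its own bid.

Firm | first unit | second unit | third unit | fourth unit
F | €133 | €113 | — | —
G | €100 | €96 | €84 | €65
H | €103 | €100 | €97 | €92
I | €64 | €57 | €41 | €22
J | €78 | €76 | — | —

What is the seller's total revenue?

Merging the schedules and taking the best 5: 133 (F-1), 113 (F-2), 103 (H-1), 100 (G-1), 100 (H-2)
Next rejected bid: €97 (not a price — pay-as-bid).
Each winning unit pays its own bid.
Revenue = 133 + 113 + 103 + 100 + 100 = €549.

Total revenue: €549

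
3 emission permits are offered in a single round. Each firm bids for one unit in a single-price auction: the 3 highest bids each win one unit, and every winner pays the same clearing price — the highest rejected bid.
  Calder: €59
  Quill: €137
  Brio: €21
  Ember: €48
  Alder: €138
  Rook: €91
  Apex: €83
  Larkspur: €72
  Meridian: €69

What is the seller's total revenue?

Total revenue: €249

Sorting: 138 (Alder), 137 (Quill), 91 (Rook), 83 (Apex), 72 (Larkspur), …
The 3 highest are Alder, Quill, Rook.
First losing bid is Apex's €83, which sets the uniform price.
Total revenue = 3 × €83 = €249.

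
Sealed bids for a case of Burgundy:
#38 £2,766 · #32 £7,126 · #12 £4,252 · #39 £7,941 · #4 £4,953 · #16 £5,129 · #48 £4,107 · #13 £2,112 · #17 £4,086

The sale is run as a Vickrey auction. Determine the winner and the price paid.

Sorting bids: 7,941 (#39) > 7,126 (#32) > 5,129 (#16) > 4,953 (#4) > 4,252 (#12) > 4,107 (#48) > …
Second-price: #39 pays #32's bid of £7,126.

#39 pays £7,126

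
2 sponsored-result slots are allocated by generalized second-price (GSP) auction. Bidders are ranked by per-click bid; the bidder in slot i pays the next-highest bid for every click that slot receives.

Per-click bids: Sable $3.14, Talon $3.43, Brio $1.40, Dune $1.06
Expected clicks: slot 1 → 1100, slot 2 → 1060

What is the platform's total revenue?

Total revenue: $4938.00

Ranked by bid: $3.43 (Talon) > $3.14 (Sable) > $1.40 (Brio) > …
Slot 1: Talon pays $3.14 × 1100 = $3454.00
Slot 2: Sable pays $1.40 × 1060 = $1484.00
Total = $4938.00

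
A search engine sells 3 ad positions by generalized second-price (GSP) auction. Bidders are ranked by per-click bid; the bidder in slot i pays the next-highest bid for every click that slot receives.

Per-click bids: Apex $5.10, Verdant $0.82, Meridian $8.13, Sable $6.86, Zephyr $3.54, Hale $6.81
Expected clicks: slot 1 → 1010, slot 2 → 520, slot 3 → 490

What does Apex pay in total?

Apex pays $0.00

Per-click bids in order: $8.13 (Meridian) > $6.86 (Sable) > $6.81 (Hale) > $5.10 (Apex) > …
Apex ranks below slot 3 → no slot, pays nothing.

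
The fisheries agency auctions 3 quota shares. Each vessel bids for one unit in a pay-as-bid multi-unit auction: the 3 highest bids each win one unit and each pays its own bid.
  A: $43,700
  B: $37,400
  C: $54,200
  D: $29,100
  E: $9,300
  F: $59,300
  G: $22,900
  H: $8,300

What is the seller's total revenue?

Total revenue: $157,200

Ordering the bids: 59,300 (F), 54,200 (C), 43,700 (A), 37,400 (B), 29,100 (D), …
Winners (3 units): F, C, A.
Total revenue = 59,300 + 54,200 + 43,700 = $157,200.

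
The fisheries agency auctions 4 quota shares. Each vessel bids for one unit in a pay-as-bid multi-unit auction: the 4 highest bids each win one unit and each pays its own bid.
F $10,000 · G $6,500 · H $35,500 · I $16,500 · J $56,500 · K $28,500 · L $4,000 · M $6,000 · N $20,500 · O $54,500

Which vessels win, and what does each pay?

Ordering the bids: 56,500 (J), 54,500 (O), 35,500 (H), 28,500 (K), 20,500 (N), 16,500 (I), …
Winners (4 units): J, O, H, K.
Each winner pays its own bid: J $56,500, O $54,500, H $35,500, K $28,500.

J $56,500, O $54,500, H $35,500, K $28,500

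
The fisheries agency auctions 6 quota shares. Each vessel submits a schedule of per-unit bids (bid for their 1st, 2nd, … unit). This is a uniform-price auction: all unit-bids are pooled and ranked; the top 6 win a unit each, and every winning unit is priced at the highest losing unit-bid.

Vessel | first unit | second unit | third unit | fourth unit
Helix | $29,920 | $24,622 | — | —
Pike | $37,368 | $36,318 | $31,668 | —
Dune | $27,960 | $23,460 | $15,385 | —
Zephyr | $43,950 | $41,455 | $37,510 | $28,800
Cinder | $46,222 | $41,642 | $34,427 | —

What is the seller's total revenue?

Pooled unit-bids ranked (top 6): 46,222 (Cinder-1), 43,950 (Zephyr-1), 41,642 (Cinder-2), 41,455 (Zephyr-2), 37,510 (Zephyr-3), 37,368 (Pike-1)
The (k+1)-th unit-bid is $36,318.
Allocation: Cinder 2, Pike 1, Zephyr 3. Every unit priced at $36,318.
Revenue = 6 × 36,318 = $217,908.

Total revenue: $217,908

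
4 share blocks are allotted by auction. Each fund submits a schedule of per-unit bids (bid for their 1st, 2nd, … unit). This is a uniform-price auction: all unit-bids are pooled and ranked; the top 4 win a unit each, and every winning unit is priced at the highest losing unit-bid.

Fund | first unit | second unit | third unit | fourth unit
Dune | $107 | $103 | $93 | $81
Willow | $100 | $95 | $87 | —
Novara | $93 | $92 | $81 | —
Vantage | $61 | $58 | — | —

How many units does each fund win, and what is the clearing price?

Pooled unit-bids ranked (top 4): 107 (Dune-1), 103 (Dune-2), 100 (Willow-1), 95 (Willow-2)
First bid not allocated: $93.
Allocation: Dune 2, Willow 2.

Dune 2, Willow 2; clearing price $93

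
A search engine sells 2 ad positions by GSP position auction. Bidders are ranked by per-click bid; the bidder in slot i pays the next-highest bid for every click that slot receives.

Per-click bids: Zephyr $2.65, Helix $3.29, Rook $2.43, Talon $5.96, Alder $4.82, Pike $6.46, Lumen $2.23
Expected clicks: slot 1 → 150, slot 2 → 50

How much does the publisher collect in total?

Sorting advertisers: $6.46 (Pike) > $5.96 (Talon) > $4.82 (Alder) > …
Slot 1: Pike pays $5.96 × 150 = $894.00
Slot 2: Talon pays $4.82 × 50 = $241.00
Total = $1135.00

Total revenue: $1135.00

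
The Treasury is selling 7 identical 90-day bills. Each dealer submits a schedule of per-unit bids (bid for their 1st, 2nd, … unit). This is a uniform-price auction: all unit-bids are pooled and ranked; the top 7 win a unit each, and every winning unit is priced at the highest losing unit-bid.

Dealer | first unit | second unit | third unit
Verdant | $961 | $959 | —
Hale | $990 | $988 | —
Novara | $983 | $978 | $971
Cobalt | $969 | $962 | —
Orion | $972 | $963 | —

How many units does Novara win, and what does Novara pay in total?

Novara: 3 units, pays $2,889

All unit-bids, highest first — top 7: 990 (Hale-1), 988 (Hale-2), 983 (Novara-1), 978 (Novara-2), 972 (Orion-1), 971 (Novara-3), 969 (Cobalt-1)
First bid not allocated: $963.
Novara wins 3 unit(s) at $963 each.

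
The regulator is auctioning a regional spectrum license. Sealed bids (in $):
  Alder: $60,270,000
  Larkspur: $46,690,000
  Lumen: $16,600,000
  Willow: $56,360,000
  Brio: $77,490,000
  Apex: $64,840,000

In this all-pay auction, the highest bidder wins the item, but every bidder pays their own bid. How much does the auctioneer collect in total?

All-pay auction: the highest bidder wins the item, but every bidder pays their own bid.
Bids ranked: 77,490,000 (Brio) > 64,840,000 (Apex) > 60,270,000 (Alder) > 56,360,000 (Willow) > 46,690,000 (Larkspur) > 16,600,000 (Lumen)
Brio wins with the top bid; all bids are sunk regardless.
Every bidder forfeits their bid regardless of winning.
Revenue = 60,270,000 + 46,690,000 + 16,600,000 + 56,360,000 + 77,490,000 + 64,840,000 = $322,250,000.

Total revenue: $322,250,000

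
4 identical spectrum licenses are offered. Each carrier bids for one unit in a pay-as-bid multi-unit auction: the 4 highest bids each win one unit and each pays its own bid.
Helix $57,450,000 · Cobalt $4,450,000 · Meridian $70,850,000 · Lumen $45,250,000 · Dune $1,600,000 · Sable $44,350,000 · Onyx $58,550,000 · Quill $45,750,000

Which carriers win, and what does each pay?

Ordering the bids: 70,850,000 (Meridian), 58,550,000 (Onyx), 57,450,000 (Helix), 45,750,000 (Quill), 45,250,000 (Lumen), 44,350,000 (Sable), …
Winners (4 units): Meridian, Onyx, Helix, Quill.
Each winner pays its own bid: Meridian $70,850,000, Onyx $58,550,000, Helix $57,450,000, Quill $45,750,000.

Meridian $70,850,000, Onyx $58,550,000, Helix $57,450,000, Quill $45,750,000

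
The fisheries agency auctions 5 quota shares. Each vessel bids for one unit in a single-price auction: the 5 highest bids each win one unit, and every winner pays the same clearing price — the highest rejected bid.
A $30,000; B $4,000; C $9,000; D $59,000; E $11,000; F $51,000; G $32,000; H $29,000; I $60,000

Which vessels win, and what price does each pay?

I, D, F, G, A; each pays $29,000

Bids ranked high→low: 60,000 (I), 59,000 (D), 51,000 (F), 32,000 (G), 30,000 (A), 29,000 (H), 11,000 (E), …
The 5 highest are I, D, F, G, A.
Highest unsuccessful bid: $29,000 → clearing price.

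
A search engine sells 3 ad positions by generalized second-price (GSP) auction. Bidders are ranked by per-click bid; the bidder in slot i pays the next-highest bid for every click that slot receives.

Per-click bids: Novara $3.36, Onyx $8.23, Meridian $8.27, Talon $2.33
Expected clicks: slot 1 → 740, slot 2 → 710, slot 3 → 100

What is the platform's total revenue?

Total revenue: $8708.80

Sorting advertisers: $8.27 (Meridian) > $8.23 (Onyx) > $3.36 (Novara) > $2.33 (Talon)
Slot 1: Meridian pays $8.23 × 740 = $6090.20
Slot 2: Onyx pays $3.36 × 710 = $2385.60
Slot 3: Novara pays $2.33 × 100 = $233.00
Total = $8708.80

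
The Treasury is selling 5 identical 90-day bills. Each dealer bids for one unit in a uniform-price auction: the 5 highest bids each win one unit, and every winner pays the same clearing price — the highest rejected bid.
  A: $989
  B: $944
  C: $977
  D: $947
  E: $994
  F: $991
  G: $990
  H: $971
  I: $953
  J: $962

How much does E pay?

Sorting: 994 (E), 991 (F), 990 (G), 989 (A), 977 (C), 971 (H), 962 (J), …
The 5 highest are E, F, G, A, C.
Highest unsuccessful bid: $971 → clearing price.
E wins → pays $971.

E pays $971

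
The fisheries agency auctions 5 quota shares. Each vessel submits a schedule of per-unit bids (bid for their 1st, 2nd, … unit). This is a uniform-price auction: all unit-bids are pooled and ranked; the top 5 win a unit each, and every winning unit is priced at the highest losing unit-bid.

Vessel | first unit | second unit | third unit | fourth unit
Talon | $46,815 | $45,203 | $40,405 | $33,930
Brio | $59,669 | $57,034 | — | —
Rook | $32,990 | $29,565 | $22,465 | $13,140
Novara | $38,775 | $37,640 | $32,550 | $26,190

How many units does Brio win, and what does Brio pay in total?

All unit-bids, highest first — top 5: 59,669 (Brio-1), 57,034 (Brio-2), 46,815 (Talon-1), 45,203 (Talon-2), 40,405 (Talon-3)
Highest rejected unit-bid = $38,775.
Brio wins 2 unit(s) at $38,775 each.

Brio: 2 units, pays $77,550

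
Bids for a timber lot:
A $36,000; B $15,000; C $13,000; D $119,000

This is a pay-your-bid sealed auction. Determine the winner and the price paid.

Bids in order: 119,000 (D) > 36,000 (A) > 15,000 (B) > 13,000 (C)
D is highest → pays own bid, $119,000.

D pays $119,000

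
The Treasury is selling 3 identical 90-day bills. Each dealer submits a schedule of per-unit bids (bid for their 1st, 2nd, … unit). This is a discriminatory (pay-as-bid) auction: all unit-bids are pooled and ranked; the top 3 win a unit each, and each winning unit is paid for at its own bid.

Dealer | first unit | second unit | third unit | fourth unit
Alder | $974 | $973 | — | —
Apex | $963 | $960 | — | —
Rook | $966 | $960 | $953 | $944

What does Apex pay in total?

Merging the schedules and taking the best 3: 974 (Alder-1), 973 (Alder-2), 966 (Rook-1)
Next rejected bid: $963 (not a price — pay-as-bid).
Apex wins no units.

Apex pays $0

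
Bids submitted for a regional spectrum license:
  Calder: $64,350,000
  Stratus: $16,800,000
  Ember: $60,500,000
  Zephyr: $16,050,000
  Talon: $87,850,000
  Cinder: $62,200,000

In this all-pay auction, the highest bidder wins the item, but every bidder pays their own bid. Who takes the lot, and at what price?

Talon pays $87,850,000

Rule: the highest bidder wins the item, but every bidder pays their own bid.
Bids in order: 87,850,000 (Talon) > 64,350,000 (Calder) > 62,200,000 (Cinder) > 60,500,000 (Ember) > 16,800,000 (Stratus) > 16,050,000 (Zephyr)
Talon is highest and takes the item; every bidder forfeits their bid.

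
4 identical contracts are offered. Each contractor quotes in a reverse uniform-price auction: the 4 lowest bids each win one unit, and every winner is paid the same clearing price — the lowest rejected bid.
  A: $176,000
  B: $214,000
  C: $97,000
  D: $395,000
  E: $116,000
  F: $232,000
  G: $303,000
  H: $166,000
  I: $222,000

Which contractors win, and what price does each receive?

C, E, H, A; each is paid $214,000

Sorting: 97,000 (C), 116,000 (E), 166,000 (H), 176,000 (A), 214,000 (B), 222,000 (I), …
Lowest 4: C, E, H, A.
Clearing price = lowest rejected bid = $214,000.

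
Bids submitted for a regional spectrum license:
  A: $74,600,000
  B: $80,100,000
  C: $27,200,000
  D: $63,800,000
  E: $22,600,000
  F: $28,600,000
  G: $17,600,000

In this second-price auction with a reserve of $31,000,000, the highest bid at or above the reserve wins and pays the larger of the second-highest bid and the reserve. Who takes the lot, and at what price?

B pays $74,600,000

Bids ranked: 80,100,000 (B) > 74,600,000 (A) > 63,800,000 (D) > 28,600,000 (F) > 27,200,000 (C) > 22,600,000 (E) > …
Highest eligible bid: B at $80,100,000.
Second-highest bid $74,600,000 exceeds the reserve $31,000,000 → payment $74,600,000.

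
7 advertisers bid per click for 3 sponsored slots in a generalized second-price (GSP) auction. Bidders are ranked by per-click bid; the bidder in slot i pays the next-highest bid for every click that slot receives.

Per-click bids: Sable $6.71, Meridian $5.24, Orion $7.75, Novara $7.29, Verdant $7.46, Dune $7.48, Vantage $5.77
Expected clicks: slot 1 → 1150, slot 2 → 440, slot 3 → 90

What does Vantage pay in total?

Vantage pays $0.00

Sorting advertisers: $7.75 (Orion) > $7.48 (Dune) > $7.46 (Verdant) > $7.29 (Novara) > …
Vantage ranks below slot 3 → no slot, pays nothing.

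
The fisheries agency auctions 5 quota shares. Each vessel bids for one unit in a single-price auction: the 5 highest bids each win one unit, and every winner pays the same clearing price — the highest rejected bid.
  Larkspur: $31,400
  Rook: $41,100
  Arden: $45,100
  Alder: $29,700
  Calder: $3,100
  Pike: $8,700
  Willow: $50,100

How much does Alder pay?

Alder pays $8,700

Bids ranked high→low: 50,100 (Willow), 45,100 (Arden), 41,100 (Rook), 31,400 (Larkspur), 29,700 (Alder), 8,700 (Pike), 3,100 (Calder)
The 5 highest are Willow, Arden, Rook, Larkspur, Alder.
Clearing price = highest rejected bid = $8,700.
Alder wins → pays $8,700.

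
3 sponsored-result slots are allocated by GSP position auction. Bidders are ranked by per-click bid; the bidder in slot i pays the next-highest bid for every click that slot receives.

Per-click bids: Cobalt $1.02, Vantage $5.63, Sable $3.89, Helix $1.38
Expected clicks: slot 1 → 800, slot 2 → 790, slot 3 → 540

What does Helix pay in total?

Helix pays $550.80

Ranked by bid: $5.63 (Vantage) > $3.89 (Sable) > $1.38 (Helix) > $1.02 (Cobalt)
Helix holds slot 3 → pays next bid $1.02 × 540 clicks = $550.80.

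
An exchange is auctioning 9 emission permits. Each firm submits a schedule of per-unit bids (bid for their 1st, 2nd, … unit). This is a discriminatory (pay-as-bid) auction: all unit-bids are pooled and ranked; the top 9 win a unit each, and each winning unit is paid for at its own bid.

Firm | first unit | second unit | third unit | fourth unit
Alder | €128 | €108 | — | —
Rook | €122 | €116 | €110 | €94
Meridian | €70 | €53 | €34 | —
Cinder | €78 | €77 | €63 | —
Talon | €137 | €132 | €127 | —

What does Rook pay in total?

All unit-bids, highest first — top 9: 137 (Talon-1), 132 (Talon-2), 128 (Alder-1), 127 (Talon-3), 122 (Rook-1), 116 (Rook-2), 110 (Rook-3), 108 (Alder-2), 94 (Rook-4)
Next rejected bid: €78 (not a price — pay-as-bid).
Rook's winning unit-bids: 122 + 116 + 110 + 94 = €442.

Rook pays €442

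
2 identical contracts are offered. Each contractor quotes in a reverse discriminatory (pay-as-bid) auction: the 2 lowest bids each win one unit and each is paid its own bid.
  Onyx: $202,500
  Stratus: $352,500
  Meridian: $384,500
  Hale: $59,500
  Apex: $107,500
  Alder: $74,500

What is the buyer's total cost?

Total cost: $134,000

Bids ranked low→high: 59,500 (Hale), 74,500 (Alder), 107,500 (Apex), 202,500 (Onyx), …
Lowest 2: Hale, Alder.
Total cost = 59,500 + 74,500 = $134,000.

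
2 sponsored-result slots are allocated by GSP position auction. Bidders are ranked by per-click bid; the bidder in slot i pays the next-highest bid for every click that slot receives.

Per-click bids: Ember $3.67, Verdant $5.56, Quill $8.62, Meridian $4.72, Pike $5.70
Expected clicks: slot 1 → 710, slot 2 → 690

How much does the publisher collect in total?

Ranked by bid: $8.62 (Quill) > $5.70 (Pike) > $5.56 (Verdant) > …
Slot 1: Quill pays $5.70 × 710 = $4047.00
Slot 2: Pike pays $5.56 × 690 = $3836.40
Total = $7883.40

Total revenue: $7883.40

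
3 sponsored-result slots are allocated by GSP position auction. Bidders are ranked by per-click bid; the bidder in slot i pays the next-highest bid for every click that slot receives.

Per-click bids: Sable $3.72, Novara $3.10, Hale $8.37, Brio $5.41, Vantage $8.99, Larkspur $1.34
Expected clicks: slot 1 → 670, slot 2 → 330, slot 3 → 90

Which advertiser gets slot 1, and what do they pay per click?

Vantage; $8.37 per click

Per-click bids in order: $8.99 (Vantage) > $8.37 (Hale) > $5.41 (Brio) > $3.72 (Sable) > …
Slot 1 goes to the first-ranked bidder, Vantage, who pays the next bid down: $8.37/click.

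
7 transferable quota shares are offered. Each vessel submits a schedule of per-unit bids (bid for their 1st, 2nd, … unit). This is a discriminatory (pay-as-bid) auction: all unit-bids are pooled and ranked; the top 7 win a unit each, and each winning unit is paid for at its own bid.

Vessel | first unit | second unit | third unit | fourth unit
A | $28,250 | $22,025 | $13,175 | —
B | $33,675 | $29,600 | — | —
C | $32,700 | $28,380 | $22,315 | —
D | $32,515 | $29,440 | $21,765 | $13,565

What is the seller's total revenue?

Merging the schedules and taking the best 7: 33,675 (B-1), 32,700 (C-1), 32,515 (D-1), 29,600 (B-2), 29,440 (D-2), 28,380 (C-2), 28,250 (A-1)
Next rejected bid: $22,315 (not a price — pay-as-bid).
Each winning unit pays its own bid.
Revenue = 33,675 + 32,700 + 32,515 + 29,600 + 29,440 + 28,380 + 28,250 = $214,560.

Total revenue: $214,560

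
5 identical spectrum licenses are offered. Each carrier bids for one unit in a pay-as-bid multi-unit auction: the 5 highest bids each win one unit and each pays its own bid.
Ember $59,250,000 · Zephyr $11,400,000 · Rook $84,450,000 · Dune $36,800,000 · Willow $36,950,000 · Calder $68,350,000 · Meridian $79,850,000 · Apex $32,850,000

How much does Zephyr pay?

Zephyr pays $0

Ordering the bids: 84,450,000 (Rook), 79,850,000 (Meridian), 68,350,000 (Calder), 59,250,000 (Ember), 36,950,000 (Willow), 36,800,000 (Dune), 32,850,000 (Apex), …
Winners (5 units): Rook, Meridian, Calder, Ember, Willow.
Zephyr does not win → $0.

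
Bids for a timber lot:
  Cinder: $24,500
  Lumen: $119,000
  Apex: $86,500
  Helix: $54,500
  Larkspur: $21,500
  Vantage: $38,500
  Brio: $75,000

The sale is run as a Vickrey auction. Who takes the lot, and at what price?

Sorting bids: 119,000 (Lumen) > 86,500 (Apex) > 75,000 (Brio) > 54,500 (Helix) > 38,500 (Vantage) > 24,500 (Cinder) > …
Lumen is highest; pays the second-highest bid, $86,500.

Lumen pays $86,500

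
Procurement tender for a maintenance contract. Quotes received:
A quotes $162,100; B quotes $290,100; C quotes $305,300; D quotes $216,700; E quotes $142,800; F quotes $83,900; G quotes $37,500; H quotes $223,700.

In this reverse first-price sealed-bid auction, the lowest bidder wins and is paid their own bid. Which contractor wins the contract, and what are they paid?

Sorting bids: 37,500 (G) < 83,900 (F) < 142,800 (E) < 162,100 (A) < 216,700 (D) < 223,700 (H) < …
G is lowest → is paid own bid, $37,500.

G is paid $37,500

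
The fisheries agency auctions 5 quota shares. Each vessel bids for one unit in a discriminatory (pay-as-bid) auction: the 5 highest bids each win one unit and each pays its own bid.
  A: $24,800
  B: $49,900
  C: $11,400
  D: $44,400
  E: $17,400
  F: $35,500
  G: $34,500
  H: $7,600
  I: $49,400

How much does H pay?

Ordering the bids: 49,900 (B), 49,400 (I), 44,400 (D), 35,500 (F), 34,500 (G), 24,800 (A), 17,400 (E), …
Winners (5 units): B, I, D, F, G.
H does not win → $0.

H pays $0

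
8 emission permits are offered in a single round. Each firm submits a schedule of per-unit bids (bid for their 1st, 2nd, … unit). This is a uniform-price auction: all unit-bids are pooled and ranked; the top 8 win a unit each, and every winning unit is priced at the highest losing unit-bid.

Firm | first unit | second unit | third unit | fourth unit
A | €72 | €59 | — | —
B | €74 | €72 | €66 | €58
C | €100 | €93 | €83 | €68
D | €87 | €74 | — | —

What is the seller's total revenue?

Pooled unit-bids ranked (top 8): 100 (C-1), 93 (C-2), 87 (D-1), 83 (C-3), 74 (B-1), 74 (D-2), 72 (A-1), 72 (B-2)
First bid not allocated: €68.
Allocation: A 1, B 2, C 3, D 2. Every unit priced at €68.
Revenue = 8 × 68 = €544.

Total revenue: €544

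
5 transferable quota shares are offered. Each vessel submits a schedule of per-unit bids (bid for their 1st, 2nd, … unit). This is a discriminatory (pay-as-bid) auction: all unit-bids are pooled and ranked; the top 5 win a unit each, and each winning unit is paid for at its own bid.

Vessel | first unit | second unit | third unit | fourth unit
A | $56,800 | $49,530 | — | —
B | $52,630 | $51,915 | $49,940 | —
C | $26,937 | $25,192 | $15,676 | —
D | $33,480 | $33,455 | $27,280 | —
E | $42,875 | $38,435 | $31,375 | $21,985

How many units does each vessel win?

A 2, B 3

Merging the schedules and taking the best 5: 56,800 (A-1), 52,630 (B-1), 51,915 (B-2), 49,940 (B-3), 49,530 (A-2)
Next rejected bid: $42,875 (not a price — pay-as-bid).
Allocation: A 2, B 3.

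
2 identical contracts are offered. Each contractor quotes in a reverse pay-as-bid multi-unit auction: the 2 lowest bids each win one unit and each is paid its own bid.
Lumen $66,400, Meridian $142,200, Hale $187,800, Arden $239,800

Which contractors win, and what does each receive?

Bids ranked low→high: 66,400 (Lumen), 142,200 (Meridian), 187,800 (Hale), 239,800 (Arden)
Lowest 2: Lumen, Meridian.
Each winner is paid its own bid: Lumen $66,400, Meridian $142,200.

Lumen $66,400, Meridian $142,200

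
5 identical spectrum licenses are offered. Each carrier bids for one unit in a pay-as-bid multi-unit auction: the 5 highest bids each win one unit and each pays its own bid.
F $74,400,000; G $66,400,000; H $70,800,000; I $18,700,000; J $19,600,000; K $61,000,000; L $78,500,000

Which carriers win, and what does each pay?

Ordering the bids: 78,500,000 (L), 74,400,000 (F), 70,800,000 (H), 66,400,000 (G), 61,000,000 (K), 19,600,000 (J), 18,700,000 (I)
Winners (5 units): L, F, H, G, K.
Each winner pays its own bid: L $78,500,000, F $74,400,000, H $70,800,000, G $66,400,000, K $61,000,000.

L $78,500,000, F $74,400,000, H $70,800,000, G $66,400,000, K $61,000,000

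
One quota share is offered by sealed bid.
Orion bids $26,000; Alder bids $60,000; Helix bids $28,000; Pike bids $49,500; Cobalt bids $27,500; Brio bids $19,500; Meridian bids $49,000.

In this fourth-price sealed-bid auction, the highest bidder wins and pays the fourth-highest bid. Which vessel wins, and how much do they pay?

Bids in order: 60,000 (Alder) > 49,500 (Pike) > 49,000 (Meridian) > 28,000 (Helix) > 27,500 (Cobalt) > 26,000 (Orion) > …
Alder wins; payment is bid #4 in the ranking = $28,000.

Alder pays $28,000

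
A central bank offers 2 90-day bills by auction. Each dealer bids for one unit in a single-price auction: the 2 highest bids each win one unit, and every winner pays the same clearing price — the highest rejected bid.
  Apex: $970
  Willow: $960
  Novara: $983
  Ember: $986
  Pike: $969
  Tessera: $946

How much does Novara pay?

Ordering the bids: 986 (Ember), 983 (Novara), 970 (Apex), 969 (Pike), …
Winners (2 units): Ember, Novara.
First losing bid is Apex's $970, which sets the uniform price.
Novara wins → pays $970.

Novara pays $970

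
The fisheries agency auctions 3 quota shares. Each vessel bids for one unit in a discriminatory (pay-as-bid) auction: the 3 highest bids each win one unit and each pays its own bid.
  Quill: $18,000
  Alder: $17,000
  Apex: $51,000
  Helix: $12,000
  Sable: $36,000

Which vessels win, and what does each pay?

Apex $51,000, Sable $36,000, Quill $18,000

Ordering the bids: 51,000 (Apex), 36,000 (Sable), 18,000 (Quill), 17,000 (Alder), 12,000 (Helix)
Top 3: Apex, Sable, Quill.
Each winner pays its own bid: Apex $51,000, Sable $36,000, Quill $18,000.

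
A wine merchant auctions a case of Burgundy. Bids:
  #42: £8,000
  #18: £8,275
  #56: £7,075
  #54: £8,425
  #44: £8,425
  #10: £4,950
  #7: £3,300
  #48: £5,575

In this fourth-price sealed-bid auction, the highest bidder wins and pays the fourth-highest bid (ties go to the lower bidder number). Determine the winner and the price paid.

#44 pays £8,000

Rule: the highest bidder wins and pays the fourth-highest bid.
Sorting bids: 8,425 (#44) > 8,425 (#54) > 8,275 (#18) > 8,000 (#42) > 7,075 (#56) > 5,575 (#48) > …
#44 and #54 tie at £8,425; tie-break gives it to #44.
#44 is highest; pays the fourth-highest bid, £8,000.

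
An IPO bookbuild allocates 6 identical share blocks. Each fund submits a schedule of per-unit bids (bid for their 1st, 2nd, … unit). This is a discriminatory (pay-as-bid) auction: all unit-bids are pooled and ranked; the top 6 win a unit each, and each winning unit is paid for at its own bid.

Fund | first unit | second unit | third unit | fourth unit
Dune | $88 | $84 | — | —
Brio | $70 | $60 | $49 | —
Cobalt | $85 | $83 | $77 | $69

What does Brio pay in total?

Brio pays $70

Pooled unit-bids ranked (top 6): 88 (Dune-1), 85 (Cobalt-1), 84 (Dune-2), 83 (Cobalt-2), 77 (Cobalt-3), 70 (Brio-1)
Next rejected bid: $69 (not a price — pay-as-bid).
Brio's winning unit-bids: 70 = $70.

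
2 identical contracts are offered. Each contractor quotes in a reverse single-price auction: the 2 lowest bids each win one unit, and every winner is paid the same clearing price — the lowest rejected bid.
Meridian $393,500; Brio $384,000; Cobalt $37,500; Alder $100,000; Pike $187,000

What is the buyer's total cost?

Ordering the bids: 37,500 (Cobalt), 100,000 (Alder), 187,000 (Pike), 384,000 (Brio), …
The 2 lowest are Cobalt, Alder.
Clearing price = lowest rejected bid = $187,000.
Total cost = 2 × $187,000 = $374,000.

Total cost: $374,000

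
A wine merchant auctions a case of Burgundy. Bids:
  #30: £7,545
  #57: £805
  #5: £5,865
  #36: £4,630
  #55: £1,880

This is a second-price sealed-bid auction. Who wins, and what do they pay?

Bids ranked: 7,545 (#30) > 5,865 (#5) > 4,630 (#36) > 1,880 (#55) > 805 (#57)
Second-price: #30 pays #5's bid of £5,865.

#30 pays £5,865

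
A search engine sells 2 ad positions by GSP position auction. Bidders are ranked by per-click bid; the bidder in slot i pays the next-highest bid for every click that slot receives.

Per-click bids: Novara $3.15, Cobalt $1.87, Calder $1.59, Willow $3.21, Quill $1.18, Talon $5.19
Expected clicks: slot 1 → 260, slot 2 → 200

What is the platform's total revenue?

Total revenue: $1464.60

Ranked by bid: $5.19 (Talon) > $3.21 (Willow) > $3.15 (Novara) > …
Slot 1: Talon pays $3.21 × 260 = $834.60
Slot 2: Willow pays $3.15 × 200 = $630.00
Total = $1464.60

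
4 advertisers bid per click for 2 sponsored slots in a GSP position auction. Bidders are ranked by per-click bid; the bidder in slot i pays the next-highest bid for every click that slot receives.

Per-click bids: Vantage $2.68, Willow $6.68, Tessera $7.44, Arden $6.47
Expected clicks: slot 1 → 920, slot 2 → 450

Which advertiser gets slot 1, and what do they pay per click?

Ranked by bid: $7.44 (Tessera) > $6.68 (Willow) > $6.47 (Arden) > …
Slot 1 goes to the first-ranked bidder, Tessera, who pays the next bid down: $6.68/click.

Tessera; $6.68 per click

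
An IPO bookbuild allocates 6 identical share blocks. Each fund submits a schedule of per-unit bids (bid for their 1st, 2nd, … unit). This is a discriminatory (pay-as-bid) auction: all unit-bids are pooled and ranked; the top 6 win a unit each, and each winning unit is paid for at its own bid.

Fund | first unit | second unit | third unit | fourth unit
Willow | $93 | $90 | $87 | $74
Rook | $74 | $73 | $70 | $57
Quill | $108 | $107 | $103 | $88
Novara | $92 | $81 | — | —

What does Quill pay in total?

Quill pays $318

Merging the schedules and taking the best 6: 108 (Quill-1), 107 (Quill-2), 103 (Quill-3), 93 (Willow-1), 92 (Novara-1), 90 (Willow-2)
Next rejected bid: $88 (not a price — pay-as-bid).
Quill's winning unit-bids: 108 + 107 + 103 = $318.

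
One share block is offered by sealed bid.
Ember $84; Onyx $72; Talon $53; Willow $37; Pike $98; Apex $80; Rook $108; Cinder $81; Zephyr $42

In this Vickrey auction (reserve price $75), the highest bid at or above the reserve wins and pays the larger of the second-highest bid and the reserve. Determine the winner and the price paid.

Bids in order: 108 (Rook) > 98 (Pike) > 84 (Ember) > 81 (Cinder) > 80 (Apex) > 72 (Onyx) > …
Rook has the top bid at or above the reserve ($108).
Second-highest bid $98 exceeds the reserve $75 → payment $98.

Rook pays $98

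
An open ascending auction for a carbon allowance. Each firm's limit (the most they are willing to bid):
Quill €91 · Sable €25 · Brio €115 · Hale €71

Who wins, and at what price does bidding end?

Limits in order: 115 (Brio) > 91 (Quill) > 71 (Hale) > 25 (Sable)
Once the price passes €91, only Brio is left; the hammer falls at Quill's limit of €91.

Brio wins at €91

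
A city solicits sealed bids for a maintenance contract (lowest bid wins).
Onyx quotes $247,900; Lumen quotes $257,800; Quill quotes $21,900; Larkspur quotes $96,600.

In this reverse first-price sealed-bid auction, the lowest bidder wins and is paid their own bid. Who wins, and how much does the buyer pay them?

Rule: the lowest bidder wins and is paid their own bid.
Bids ranked: 21,900 (Quill) < 96,600 (Larkspur) < 247,900 (Onyx) < 257,800 (Lumen)
Quill has the lowest bid and is paid exactly that: $21,900.

Quill is paid $21,900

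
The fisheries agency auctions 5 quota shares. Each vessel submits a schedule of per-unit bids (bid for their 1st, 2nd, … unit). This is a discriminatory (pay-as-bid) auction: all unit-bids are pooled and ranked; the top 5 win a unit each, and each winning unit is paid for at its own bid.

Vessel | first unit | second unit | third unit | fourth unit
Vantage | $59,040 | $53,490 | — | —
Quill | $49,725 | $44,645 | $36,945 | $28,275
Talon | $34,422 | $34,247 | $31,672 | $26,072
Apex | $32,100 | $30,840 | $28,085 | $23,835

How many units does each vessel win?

Quill 3, Vantage 2

Merging the schedules and taking the best 5: 59,040 (Vantage-1), 53,490 (Vantage-2), 49,725 (Quill-1), 44,645 (Quill-2), 36,945 (Quill-3)
Next rejected bid: $34,422 (not a price — pay-as-bid).
Allocation: Quill 3, Vantage 2.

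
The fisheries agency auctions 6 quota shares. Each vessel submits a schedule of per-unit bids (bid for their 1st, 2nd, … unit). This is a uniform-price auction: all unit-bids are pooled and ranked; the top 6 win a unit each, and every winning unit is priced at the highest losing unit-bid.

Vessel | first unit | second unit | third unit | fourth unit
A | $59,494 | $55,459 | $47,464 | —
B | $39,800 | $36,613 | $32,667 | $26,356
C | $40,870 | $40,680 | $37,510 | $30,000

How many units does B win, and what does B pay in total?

B: 1 unit, pays $37,510

Merging the schedules and taking the best 6: 59,494 (A-1), 55,459 (A-2), 47,464 (A-3), 40,870 (C-1), 40,680 (C-2), 39,800 (B-1)
The (k+1)-th unit-bid is $37,510.
B wins 1 unit(s) at $37,510 each.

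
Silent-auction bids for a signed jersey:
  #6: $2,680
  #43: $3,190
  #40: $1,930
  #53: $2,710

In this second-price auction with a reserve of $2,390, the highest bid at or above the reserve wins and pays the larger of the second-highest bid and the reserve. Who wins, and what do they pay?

#43 pays $2,710

Second-price auction with a reserve of $2,390: the highest bid at or above the reserve wins and pays the larger of the second-highest bid and the reserve.
Sorting bids: 3,190 (#43) > 2,710 (#53) > 2,680 (#6) > 1,930 (#40)
#43 has the top bid at or above the reserve ($3,190).
Second-highest bid $2,710 exceeds the reserve $2,390 → payment $2,710.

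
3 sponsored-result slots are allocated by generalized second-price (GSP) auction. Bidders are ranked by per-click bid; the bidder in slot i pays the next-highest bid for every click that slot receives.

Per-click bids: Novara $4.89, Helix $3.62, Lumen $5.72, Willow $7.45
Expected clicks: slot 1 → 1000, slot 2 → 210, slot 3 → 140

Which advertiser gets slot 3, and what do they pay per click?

Novara; $3.62 per click

Sorting advertisers: $7.45 (Willow) > $5.72 (Lumen) > $4.89 (Novara) > $3.62 (Helix)
Slot 3 goes to the third-ranked bidder, Novara, who pays the next bid down: $3.62/click.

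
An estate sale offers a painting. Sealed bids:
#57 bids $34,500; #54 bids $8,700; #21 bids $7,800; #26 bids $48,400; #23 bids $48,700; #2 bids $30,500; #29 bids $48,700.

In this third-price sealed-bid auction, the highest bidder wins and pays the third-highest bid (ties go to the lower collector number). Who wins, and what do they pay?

#23 pays $48,400

Rule: the highest bidder wins and pays the third-highest bid.
Sorting bids: 48,700 (#23) > 48,700 (#29) > 48,400 (#26) > 34,500 (#57) > 30,500 (#2) > 8,700 (#54) > …
#23 and #29 tie at $48,700; tie-break gives it to #23.
#23 is highest; pays the third-highest bid, $48,400.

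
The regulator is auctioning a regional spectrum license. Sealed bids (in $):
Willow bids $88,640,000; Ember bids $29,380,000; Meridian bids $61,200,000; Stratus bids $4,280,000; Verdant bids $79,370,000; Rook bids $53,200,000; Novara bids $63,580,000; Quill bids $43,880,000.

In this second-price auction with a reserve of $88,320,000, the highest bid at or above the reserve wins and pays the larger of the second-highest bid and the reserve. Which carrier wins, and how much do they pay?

Rule: the highest bid at or above the reserve wins and pays the larger of the second-highest bid and the reserve.
Bids ranked: 88,640,000 (Willow) > 79,370,000 (Verdant) > 63,580,000 (Novara) > 61,200,000 (Meridian) > 53,200,000 (Rook) > 43,880,000 (Quill) > …
Willow has the top bid at or above the reserve ($88,640,000).
max(second-highest $79,370,000, reserve $88,320,000) = $88,320,000.

Willow pays $88,320,000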